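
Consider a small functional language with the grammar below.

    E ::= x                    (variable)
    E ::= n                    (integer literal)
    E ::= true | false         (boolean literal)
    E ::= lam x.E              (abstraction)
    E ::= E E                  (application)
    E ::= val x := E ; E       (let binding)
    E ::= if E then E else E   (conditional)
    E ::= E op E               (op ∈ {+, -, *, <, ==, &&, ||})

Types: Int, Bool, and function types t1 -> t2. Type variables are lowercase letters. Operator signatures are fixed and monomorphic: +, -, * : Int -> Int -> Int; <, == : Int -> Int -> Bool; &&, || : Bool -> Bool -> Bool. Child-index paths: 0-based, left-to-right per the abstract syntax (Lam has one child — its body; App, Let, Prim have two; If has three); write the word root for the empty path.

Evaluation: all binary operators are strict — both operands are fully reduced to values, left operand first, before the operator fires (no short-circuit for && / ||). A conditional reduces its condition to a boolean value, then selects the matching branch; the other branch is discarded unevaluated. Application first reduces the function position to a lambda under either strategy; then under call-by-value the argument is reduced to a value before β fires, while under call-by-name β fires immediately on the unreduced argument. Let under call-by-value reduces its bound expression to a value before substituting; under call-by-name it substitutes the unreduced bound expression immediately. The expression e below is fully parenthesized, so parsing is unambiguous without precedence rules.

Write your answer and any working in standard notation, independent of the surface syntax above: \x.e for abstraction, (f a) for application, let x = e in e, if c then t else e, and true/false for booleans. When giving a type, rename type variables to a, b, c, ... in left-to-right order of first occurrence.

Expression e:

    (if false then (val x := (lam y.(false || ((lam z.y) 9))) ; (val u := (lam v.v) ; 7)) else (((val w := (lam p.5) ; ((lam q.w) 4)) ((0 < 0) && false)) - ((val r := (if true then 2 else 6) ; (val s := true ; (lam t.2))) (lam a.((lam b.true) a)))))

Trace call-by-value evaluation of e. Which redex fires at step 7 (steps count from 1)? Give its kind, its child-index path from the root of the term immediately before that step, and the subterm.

Working:
step 0: (if false then (let x = (\y.(false || ((\z.y) 9))) in (let u = (\v.v) in 7)) else (((let w = (\p.5) in ((\q.w) 4)) ((0 < 0) && false)) - ((let r = (if true then 2 else 6) in (let s = true in (\t.2))) (\a.((\b.true) a)))))
step 1: [if@root] (((let w = (\p.5) in ((\q.w) 4)) ((0 < 0) && false)) - ((let r = (if true then 2 else 6) in (let s = true in (\t.2))) (\a.((\b.true) a))))
step 2: [let@0.0] ((((\q.(\p.5)) 4) ((0 < 0) && false)) - ((let r = (if true then 2 else 6) in (let s = true in (\t.2))) (\a.((\b.true) a))))
step 3: [beta@0.0] (((\p.5) ((0 < 0) && false)) - ((let r = (if true then 2 else 6) in (let s = true in (\t.2))) (\a.((\b.true) a))))
step 4: [delta@0.1.0] (((\p.5) (false && false)) - ((let r = (if true then 2 else 6) in (let s = true in (\t.2))) (\a.((\b.true) a))))
step 5: [delta@0.1] (((\p.5) false) - ((let r = (if true then 2 else 6) in (let s = true in (\t.2))) (\a.((\b.true) a))))
step 6: [beta@0] (5 - ((let r = (if true then 2 else 6) in (let s = true in (\t.2))) (\a.((\b.true) a))))
step 7: [if@1.0.0] (5 - ((let r = 2 in (let s = true in (\t.2))) (\a.((\b.true) a))))

Answer: if at 1.0.0 : (if true then 2 else 6)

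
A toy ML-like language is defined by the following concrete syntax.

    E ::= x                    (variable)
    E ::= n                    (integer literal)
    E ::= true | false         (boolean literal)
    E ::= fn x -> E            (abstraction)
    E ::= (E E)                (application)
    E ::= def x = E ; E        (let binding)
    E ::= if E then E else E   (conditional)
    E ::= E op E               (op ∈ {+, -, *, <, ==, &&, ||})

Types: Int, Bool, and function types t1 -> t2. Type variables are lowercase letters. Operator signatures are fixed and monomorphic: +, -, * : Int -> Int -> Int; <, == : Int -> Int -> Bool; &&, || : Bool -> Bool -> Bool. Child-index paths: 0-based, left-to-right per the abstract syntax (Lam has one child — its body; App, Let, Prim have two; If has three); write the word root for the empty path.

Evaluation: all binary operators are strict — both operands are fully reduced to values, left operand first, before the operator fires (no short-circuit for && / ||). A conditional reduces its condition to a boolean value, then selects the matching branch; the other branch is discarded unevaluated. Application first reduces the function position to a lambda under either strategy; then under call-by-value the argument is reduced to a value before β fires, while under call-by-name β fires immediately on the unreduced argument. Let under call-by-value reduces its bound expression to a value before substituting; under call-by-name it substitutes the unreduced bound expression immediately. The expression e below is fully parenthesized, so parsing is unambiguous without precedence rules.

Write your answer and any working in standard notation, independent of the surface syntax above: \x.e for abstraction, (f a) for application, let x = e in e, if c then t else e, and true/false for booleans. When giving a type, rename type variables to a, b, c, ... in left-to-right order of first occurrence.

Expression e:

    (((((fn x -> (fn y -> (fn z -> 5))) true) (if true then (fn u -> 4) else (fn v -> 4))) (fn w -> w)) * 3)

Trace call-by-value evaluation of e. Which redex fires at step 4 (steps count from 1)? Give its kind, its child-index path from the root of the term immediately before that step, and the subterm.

Working:
step 0: (((((\x.(\y.(\z.5))) true) (if true then (\u.4) else (\v.4))) (\w.w)) * 3)
step 1: [beta@0.0.0] ((((\y.(\z.5)) (if true then (\u.4) else (\v.4))) (\w.w)) * 3)
step 2: [if@0.0.1] ((((\y.(\z.5)) (\u.4)) (\w.w)) * 3)
step 3: [beta@0.0] (((\z.5) (\w.w)) * 3)
step 4: [beta@0] (5 * 3)

Answer: beta at 0 : ((\z.5) (\w.w))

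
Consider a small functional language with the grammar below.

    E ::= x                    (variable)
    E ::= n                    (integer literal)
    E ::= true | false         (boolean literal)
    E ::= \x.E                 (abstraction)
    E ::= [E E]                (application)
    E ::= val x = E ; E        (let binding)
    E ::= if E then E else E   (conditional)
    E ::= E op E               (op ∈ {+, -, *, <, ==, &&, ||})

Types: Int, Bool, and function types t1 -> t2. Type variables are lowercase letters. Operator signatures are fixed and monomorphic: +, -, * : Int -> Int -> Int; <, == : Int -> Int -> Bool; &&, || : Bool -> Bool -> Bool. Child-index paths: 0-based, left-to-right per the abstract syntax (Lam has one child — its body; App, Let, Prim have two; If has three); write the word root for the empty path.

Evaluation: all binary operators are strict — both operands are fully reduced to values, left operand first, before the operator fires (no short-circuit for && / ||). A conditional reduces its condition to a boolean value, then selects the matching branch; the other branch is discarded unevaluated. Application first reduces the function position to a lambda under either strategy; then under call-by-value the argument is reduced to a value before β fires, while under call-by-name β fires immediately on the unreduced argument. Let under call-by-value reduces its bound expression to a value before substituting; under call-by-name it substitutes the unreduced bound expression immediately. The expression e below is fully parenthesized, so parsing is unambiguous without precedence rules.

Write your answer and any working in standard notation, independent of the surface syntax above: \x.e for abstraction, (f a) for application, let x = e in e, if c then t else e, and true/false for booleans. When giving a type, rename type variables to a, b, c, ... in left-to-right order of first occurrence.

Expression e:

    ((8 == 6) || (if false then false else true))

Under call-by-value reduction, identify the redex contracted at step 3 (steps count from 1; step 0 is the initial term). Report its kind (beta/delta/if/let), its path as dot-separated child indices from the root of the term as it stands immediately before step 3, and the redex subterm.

Answer: delta at root : (false || true)

Derivation:
step 0: ((8 == 6) || (if false then false else true))
step 1: [delta@0] (false || (if false then false else true))
step 2: [if@1] (false || true)
step 3: [delta@root] true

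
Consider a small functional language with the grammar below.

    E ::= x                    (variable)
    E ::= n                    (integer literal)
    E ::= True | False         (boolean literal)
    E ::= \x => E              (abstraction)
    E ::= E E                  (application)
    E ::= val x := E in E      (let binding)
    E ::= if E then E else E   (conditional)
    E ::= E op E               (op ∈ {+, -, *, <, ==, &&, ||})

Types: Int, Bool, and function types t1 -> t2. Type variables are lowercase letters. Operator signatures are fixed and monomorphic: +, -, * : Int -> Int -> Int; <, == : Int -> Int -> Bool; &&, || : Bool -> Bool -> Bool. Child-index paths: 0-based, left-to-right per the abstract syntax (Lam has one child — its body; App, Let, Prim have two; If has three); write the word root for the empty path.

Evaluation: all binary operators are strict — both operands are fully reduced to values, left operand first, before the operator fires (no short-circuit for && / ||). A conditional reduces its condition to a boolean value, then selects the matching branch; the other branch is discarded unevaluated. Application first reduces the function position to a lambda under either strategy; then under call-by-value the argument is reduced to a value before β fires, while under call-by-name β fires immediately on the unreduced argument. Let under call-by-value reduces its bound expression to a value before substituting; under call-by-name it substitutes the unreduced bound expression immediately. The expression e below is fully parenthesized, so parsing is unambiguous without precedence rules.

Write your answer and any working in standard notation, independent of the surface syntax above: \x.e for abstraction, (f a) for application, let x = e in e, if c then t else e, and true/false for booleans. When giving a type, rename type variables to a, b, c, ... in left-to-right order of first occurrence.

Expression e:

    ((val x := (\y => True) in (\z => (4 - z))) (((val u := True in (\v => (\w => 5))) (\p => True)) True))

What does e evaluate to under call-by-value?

Derivation:
step 0: ((let x = (\y.true) in (\z.(4 - z))) (((let u = true in (\v.(\w.5))) (\p.true)) true))
step 1: [let@0] ((\z.(4 - z)) (((let u = true in (\v.(\w.5))) (\p.true)) true))
step 2: [let@1.0.0] ((\z.(4 - z)) (((\v.(\w.5)) (\p.true)) true))
step 3: [beta@1.0] ((\z.(4 - z)) ((\w.5) true))
step 4: [beta@1] ((\z.(4 - z)) 5)
step 5: [beta@root] (4 - 5)
step 6: [delta@root] -1

Answer: -1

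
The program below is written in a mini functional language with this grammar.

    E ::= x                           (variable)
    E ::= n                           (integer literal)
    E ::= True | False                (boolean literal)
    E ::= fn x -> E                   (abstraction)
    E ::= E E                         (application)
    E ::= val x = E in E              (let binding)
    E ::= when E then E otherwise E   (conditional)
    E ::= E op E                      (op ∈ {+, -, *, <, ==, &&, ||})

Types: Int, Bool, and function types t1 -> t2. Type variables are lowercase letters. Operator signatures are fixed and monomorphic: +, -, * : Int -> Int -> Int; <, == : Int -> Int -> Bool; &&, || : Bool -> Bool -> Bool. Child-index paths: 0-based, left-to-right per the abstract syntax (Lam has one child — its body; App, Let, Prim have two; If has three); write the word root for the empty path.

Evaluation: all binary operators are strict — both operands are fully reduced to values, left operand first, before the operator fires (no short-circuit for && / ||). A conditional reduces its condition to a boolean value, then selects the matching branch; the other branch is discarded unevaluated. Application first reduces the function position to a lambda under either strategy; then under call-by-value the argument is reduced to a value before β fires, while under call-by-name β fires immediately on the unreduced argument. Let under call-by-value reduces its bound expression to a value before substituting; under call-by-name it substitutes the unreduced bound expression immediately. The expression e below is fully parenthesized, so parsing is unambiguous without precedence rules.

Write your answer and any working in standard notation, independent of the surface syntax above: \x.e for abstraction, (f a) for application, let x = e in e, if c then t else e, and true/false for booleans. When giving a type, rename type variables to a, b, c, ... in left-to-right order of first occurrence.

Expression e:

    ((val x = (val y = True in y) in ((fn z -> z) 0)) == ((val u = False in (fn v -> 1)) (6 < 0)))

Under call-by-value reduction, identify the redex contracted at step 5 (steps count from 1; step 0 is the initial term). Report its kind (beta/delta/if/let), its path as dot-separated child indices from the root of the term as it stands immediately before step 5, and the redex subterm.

Answer: delta at 1.1 : (6 < 0)

Trace:
step 0: ((let x = (let y = true in y) in ((\z.z) 0)) == ((let u = false in (\v.1)) (6 < 0)))
step 1: [let@0.0] ((let x = true in ((\z.z) 0)) == ((let u = false in (\v.1)) (6 < 0)))
step 2: [let@0] (((\z.z) 0) == ((let u = false in (\v.1)) (6 < 0)))
step 3: [beta@0] (0 == ((let u = false in (\v.1)) (6 < 0)))
step 4: [let@1.0] (0 == ((\v.1) (6 < 0)))
step 5: [delta@1.1] (0 == ((\v.1) false))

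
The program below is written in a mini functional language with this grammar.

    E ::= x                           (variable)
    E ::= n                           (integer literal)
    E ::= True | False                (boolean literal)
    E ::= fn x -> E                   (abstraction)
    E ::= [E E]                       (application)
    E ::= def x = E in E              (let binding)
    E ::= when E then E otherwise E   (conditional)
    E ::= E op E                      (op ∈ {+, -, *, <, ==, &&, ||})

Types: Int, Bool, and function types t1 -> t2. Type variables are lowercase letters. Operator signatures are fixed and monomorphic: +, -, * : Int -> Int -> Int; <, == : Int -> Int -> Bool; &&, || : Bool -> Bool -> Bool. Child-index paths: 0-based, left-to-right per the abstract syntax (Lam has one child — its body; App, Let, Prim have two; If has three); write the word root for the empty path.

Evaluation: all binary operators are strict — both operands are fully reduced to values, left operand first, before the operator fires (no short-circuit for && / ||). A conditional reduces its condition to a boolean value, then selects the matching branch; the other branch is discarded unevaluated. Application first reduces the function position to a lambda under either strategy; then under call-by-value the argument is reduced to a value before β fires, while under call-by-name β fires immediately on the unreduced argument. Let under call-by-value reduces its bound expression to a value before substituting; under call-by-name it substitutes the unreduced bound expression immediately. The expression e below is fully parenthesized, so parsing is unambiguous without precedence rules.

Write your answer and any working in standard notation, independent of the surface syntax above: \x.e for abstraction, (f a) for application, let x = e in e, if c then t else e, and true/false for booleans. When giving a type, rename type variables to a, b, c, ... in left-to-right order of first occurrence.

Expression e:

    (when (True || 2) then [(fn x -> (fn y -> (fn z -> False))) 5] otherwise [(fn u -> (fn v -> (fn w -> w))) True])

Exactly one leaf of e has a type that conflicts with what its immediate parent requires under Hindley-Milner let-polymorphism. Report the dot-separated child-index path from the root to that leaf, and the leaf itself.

Answer: 0.1 : 2

Working:
  unify Bool ~ Bool
  unify Int ~ Bool
  FAIL: mismatch Int ~ Bool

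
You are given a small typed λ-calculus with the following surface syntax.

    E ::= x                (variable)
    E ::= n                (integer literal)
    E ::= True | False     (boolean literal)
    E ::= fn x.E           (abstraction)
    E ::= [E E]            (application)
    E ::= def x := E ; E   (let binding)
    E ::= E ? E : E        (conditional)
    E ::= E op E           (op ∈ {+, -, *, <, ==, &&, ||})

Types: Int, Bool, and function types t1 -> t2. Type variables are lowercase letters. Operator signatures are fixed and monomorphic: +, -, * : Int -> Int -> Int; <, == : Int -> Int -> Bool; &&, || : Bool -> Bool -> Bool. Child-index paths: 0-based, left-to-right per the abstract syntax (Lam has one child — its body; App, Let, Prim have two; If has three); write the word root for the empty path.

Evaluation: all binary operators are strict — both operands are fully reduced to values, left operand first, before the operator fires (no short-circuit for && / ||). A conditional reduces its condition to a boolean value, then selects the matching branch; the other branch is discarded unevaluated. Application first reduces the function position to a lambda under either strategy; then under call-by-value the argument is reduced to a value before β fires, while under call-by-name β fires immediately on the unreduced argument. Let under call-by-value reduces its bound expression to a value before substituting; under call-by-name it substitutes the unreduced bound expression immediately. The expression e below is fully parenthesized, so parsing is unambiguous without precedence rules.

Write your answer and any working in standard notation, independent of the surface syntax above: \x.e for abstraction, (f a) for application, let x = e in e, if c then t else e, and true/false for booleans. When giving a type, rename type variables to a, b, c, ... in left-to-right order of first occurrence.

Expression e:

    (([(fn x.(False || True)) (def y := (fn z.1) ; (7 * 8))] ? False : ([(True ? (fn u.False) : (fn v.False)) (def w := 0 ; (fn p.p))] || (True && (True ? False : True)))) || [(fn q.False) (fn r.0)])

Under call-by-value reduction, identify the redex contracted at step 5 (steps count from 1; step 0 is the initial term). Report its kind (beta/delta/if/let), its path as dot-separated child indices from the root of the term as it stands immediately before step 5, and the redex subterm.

Working:
step 0: ((if ((\x.(false || true)) (let y = (\z.1) in (7 * 8))) then false else (((if true then (\u.false) else (\v.false)) (let w = 0 in (\p.p))) || (true && (if true then false else true)))) || ((\q.false) (\r.0)))
step 1: [let@0.0.1] ((if ((\x.(false || true)) (7 * 8)) then false else (((if true then (\u.false) else (\v.false)) (let w = 0 in (\p.p))) || (true && (if true then false else true)))) || ((\q.false) (\r.0)))
step 2: [delta@0.0.1] ((if ((\x.(false || true)) 56) then false else (((if true then (\u.false) else (\v.false)) (let w = 0 in (\p.p))) || (true && (if true then false else true)))) || ((\q.false) (\r.0)))
step 3: [beta@0.0] ((if (false || true) then false else (((if true then (\u.false) else (\v.false)) (let w = 0 in (\p.p))) || (true && (if true then false else true)))) || ((\q.false) (\r.0)))
step 4: [delta@0.0] ((if true then false else (((if true then (\u.false) else (\v.false)) (let w = 0 in (\p.p))) || (true && (if true then false else true)))) || ((\q.false) (\r.0)))
step 5: [if@0] (false || ((\q.false) (\r.0)))

Answer: if at 0 : (if true then false else (((if true then (\u.false) else (\v.false)) (let w = 0 in (\p.p))) || (true && (if true then false else true))))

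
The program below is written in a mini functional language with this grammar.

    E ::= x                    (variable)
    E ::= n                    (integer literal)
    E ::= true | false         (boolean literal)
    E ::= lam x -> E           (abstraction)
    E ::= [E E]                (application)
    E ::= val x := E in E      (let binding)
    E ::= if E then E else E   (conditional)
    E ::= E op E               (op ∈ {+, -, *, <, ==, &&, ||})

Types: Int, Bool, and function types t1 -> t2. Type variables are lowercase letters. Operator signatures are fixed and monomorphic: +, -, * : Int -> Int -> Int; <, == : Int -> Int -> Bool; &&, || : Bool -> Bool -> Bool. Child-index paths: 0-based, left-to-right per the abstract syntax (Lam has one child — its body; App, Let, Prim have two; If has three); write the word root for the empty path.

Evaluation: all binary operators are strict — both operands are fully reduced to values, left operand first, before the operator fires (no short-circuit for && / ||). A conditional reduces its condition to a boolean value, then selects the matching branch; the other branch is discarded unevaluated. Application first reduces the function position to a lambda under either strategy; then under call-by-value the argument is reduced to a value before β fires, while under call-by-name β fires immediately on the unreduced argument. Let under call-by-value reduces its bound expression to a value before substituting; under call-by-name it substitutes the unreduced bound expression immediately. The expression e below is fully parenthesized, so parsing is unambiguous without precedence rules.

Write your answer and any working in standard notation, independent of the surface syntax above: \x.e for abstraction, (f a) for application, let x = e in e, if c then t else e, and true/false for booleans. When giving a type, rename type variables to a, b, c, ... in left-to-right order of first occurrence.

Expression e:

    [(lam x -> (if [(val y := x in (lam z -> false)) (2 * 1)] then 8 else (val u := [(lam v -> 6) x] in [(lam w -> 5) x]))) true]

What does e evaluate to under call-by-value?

Trace:
step 0: ((\x.(if ((let y = x in (\z.false)) (2 * 1)) then 8 else (let u = ((\v.6) x) in ((\w.5) x)))) true)
step 1: [beta@root] (if ((let y = true in (\z.false)) (2 * 1)) then 8 else (let u = ((\v.6) true) in ((\w.5) true)))
step 2: [let@0.0] (if ((\z.false) (2 * 1)) then 8 else (let u = ((\v.6) true) in ((\w.5) true)))
step 3: [delta@0.1] (if ((\z.false) 2) then 8 else (let u = ((\v.6) true) in ((\w.5) true)))
step 4: [beta@0] (if false then 8 else (let u = ((\v.6) true) in ((\w.5) true)))
step 5: [if@root] (let u = ((\v.6) true) in ((\w.5) true))
step 6: [beta@0] (let u = 6 in ((\w.5) true))
step 7: [let@root] ((\w.5) true)
step 8: [beta@root] 5

Answer: 5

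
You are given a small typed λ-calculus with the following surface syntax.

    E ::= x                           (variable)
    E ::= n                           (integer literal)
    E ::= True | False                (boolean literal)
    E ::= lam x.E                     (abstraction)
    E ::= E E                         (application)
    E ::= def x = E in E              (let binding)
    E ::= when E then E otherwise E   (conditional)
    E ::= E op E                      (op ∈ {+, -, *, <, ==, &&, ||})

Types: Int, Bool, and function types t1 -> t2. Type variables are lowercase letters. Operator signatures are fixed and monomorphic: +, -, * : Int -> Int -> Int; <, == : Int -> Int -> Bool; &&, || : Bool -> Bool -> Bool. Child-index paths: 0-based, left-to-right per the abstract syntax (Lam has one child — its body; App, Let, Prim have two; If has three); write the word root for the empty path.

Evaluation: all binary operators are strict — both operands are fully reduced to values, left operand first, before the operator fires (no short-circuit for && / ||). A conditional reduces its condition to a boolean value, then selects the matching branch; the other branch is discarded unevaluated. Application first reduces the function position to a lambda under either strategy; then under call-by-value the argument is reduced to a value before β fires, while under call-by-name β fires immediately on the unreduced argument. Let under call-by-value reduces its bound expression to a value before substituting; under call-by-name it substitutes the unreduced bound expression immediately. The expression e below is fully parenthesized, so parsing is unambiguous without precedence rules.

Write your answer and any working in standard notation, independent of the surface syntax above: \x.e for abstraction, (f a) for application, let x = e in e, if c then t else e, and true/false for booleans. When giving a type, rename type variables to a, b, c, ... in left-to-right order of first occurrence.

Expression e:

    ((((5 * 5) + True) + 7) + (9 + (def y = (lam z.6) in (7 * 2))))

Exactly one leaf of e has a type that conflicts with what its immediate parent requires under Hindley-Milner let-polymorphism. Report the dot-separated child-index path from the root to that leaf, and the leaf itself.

Answer: 0.0.1 : true

Derivation:
  unify Int ~ Int
  unify Int ~ Int
  unify Int ~ Int
  unify Bool ~ Int
  FAIL: mismatch Bool ~ Int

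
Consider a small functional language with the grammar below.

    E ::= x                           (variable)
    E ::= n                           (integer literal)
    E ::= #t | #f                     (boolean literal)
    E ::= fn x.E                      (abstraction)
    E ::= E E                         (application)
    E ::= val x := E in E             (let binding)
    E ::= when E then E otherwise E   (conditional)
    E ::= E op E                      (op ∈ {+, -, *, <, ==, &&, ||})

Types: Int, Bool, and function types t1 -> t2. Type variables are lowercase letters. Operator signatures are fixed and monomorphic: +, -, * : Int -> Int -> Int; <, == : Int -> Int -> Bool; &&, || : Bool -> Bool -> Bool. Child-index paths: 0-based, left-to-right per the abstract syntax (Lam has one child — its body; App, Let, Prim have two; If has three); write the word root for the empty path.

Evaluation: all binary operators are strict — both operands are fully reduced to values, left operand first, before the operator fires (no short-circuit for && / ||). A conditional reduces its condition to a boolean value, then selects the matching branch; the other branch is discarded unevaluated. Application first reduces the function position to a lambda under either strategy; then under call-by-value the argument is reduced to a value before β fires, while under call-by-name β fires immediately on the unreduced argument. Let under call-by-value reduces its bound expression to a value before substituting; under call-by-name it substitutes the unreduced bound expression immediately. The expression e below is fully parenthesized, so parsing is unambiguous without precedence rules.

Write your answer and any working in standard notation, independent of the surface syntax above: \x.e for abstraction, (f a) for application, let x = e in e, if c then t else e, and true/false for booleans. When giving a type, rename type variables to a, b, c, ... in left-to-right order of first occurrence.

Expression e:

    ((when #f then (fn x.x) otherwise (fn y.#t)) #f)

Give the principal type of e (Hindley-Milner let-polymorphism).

Answer: Bool

Working:
  unify Bool ~ Bool
x : a
\x._ : a -> a
\y._ : b -> Bool
  unify a -> a ~ b -> Bool
  unify a ~ b
  unify b ~ Bool
  unify Bool -> Bool ~ Bool -> c
  unify Bool ~ Bool
  unify Bool ~ c
_ _ : Bool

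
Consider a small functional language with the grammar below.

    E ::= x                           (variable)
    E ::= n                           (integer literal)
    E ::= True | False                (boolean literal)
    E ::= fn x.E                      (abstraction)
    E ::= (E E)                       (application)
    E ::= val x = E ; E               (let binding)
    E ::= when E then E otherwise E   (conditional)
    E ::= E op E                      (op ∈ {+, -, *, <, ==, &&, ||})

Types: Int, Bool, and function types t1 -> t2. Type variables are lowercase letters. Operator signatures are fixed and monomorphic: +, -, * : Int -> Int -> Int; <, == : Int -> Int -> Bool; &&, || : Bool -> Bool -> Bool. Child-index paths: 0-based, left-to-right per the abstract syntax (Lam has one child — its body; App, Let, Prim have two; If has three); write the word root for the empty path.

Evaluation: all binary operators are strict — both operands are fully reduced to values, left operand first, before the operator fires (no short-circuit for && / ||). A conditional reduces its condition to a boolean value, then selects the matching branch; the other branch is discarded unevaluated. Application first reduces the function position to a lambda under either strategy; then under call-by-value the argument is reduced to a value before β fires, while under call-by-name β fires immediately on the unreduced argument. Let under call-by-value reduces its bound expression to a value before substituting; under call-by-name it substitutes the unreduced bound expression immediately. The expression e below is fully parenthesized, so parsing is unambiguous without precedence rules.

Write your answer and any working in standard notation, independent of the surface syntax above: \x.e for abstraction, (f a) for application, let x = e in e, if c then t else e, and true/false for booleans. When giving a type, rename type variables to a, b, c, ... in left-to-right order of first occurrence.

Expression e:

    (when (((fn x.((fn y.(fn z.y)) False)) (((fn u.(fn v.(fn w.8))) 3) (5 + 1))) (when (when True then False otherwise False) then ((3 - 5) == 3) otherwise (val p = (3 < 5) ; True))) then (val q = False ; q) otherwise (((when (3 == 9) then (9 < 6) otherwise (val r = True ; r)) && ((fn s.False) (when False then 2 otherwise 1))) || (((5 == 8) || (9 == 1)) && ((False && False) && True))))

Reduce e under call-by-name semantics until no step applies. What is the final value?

Working:
step 0: (if (((\x.((\y.(\z.y)) false)) (((\u.(\v.(\w.8))) 3) (5 + 1))) (if (if true then false else false) then ((3 - 5) == 3) else (let p = (3 < 5) in true))) then (let q = false in q) else (((if (3 == 9) then (9 < 6) else (let r = true in r)) && ((\s.false) (if false then 2 else 1))) || (((5 == 8) || (9 == 1)) && ((false && false) && true))))
step 1: [beta@0.0] (if (((\y.(\z.y)) false) (if (if true then false else false) then ((3 - 5) == 3) else (let p = (3 < 5) in true))) then (let q = false in q) else (((if (3 == 9) then (9 < 6) else (let r = true in r)) && ((\s.false) (if false then 2 else 1))) || (((5 == 8) || (9 == 1)) && ((false && false) && true))))
step 2: [beta@0.0] (if ((\z.false) (if (if true then false else false) then ((3 - 5) == 3) else (let p = (3 < 5) in true))) then (let q = false in q) else (((if (3 == 9) then (9 < 6) else (let r = true in r)) && ((\s.false) (if false then 2 else 1))) || (((5 == 8) || (9 == 1)) && ((false && false) && true))))
step 3: [beta@0] (if false then (let q = false in q) else (((if (3 == 9) then (9 < 6) else (let r = true in r)) && ((\s.false) (if false then 2 else 1))) || (((5 == 8) || (9 == 1)) && ((false && false) && true))))
step 4: [if@root] (((if (3 == 9) then (9 < 6) else (let r = true in r)) && ((\s.false) (if false then 2 else 1))) || (((5 == 8) || (9 == 1)) && ((false && false) && true)))
step 5: [delta@0.0.0] (((if false then (9 < 6) else (let r = true in r)) && ((\s.false) (if false then 2 else 1))) || (((5 == 8) || (9 == 1)) && ((false && false) && true)))
step 6: [if@0.0] (((let r = true in r) && ((\s.false) (if false then 2 else 1))) || (((5 == 8) || (9 == 1)) && ((false && false) && true)))
step 7: [let@0.0] ((true && ((\s.false) (if false then 2 else 1))) || (((5 == 8) || (9 == 1)) && ((false && false) && true)))
step 8: [beta@0.1] ((true && false) || (((5 == 8) || (9 == 1)) && ((false && false) && true)))
step 9: [delta@0] (false || (((5 == 8) || (9 == 1)) && ((false && false) && true)))
step 10: [delta@1.0.0] (false || ((false || (9 == 1)) && ((false && false) && true)))
step 11: [delta@1.0.1] (false || ((false || false) && ((false && false) && true)))
step 12: [delta@1.0] (false || (false && ((false && false) && true)))
step 13: [delta@1.1.0] (false || (false && (false && true)))
step 14: [delta@1.1] (false || (false && false))
step 15: [delta@1] (false || false)
step 16: [delta@root] false

Answer: false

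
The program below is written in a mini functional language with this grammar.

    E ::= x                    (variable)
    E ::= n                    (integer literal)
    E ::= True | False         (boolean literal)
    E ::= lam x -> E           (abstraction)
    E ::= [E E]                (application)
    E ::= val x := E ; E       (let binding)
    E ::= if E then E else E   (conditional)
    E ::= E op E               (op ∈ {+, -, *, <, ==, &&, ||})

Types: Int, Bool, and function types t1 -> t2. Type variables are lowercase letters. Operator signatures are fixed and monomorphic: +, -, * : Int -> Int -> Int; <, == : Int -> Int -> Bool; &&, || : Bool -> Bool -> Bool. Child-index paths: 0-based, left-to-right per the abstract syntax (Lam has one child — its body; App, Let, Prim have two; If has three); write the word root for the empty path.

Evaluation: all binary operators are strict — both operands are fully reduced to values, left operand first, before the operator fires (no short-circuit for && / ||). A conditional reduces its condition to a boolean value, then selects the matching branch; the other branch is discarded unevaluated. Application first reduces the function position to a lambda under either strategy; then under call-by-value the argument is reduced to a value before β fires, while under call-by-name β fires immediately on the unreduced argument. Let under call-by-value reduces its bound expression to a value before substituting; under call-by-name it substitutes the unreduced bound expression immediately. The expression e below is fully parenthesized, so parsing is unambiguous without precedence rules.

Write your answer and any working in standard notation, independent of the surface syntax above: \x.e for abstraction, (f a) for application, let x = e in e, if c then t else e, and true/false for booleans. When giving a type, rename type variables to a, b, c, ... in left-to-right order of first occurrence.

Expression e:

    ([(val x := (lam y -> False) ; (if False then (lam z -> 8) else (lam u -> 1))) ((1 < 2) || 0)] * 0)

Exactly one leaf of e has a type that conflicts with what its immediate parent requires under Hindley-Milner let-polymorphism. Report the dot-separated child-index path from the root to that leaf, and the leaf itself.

Answer: 0.1.1 : 0

Trace:
\y._ : a -> Bool
let x : forall. a -> Bool
  unify Bool ~ Bool
\z._ : b -> Int
\u._ : c -> Int
  unify b -> Int ~ c -> Int
  unify b ~ c
  unify Int ~ Int
  unify Int ~ Int
  unify Int ~ Int
  unify Bool ~ Bool
  unify Int ~ Bool
  FAIL: mismatch Int ~ Bool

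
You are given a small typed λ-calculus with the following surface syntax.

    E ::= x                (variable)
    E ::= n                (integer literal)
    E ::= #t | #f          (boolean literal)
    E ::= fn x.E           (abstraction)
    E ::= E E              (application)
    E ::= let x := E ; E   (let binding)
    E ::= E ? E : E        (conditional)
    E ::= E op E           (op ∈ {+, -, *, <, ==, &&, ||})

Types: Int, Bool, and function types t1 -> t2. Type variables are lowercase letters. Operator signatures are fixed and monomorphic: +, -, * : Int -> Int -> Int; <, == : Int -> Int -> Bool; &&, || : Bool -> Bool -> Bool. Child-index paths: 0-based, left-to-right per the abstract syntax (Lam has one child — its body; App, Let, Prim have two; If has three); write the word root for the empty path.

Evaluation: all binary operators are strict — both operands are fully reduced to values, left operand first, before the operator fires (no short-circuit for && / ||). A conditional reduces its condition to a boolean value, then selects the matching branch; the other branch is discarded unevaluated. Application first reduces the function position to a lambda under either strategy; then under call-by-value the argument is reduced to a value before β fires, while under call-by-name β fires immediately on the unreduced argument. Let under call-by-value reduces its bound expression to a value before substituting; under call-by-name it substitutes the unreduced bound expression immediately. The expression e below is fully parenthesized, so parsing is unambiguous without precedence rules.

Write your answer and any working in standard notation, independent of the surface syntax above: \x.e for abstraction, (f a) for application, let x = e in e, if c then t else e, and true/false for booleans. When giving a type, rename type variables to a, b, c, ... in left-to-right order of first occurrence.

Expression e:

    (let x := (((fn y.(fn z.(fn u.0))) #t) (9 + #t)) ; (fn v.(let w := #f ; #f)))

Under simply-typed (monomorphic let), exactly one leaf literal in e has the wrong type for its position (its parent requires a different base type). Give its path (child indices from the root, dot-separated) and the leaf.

Trace:
\u._ : c -> Int
\z._ : b -> c -> Int
\y._ : a -> b -> c -> Int
  unify a -> b -> c -> Int ~ Bool -> d
  unify a ~ Bool
  unify b -> c -> Int ~ d
_ _ : b -> c -> Int
  unify Int ~ Int
  unify Bool ~ Int
  FAIL: mismatch Bool ~ Int

Answer: 0.1.1 : true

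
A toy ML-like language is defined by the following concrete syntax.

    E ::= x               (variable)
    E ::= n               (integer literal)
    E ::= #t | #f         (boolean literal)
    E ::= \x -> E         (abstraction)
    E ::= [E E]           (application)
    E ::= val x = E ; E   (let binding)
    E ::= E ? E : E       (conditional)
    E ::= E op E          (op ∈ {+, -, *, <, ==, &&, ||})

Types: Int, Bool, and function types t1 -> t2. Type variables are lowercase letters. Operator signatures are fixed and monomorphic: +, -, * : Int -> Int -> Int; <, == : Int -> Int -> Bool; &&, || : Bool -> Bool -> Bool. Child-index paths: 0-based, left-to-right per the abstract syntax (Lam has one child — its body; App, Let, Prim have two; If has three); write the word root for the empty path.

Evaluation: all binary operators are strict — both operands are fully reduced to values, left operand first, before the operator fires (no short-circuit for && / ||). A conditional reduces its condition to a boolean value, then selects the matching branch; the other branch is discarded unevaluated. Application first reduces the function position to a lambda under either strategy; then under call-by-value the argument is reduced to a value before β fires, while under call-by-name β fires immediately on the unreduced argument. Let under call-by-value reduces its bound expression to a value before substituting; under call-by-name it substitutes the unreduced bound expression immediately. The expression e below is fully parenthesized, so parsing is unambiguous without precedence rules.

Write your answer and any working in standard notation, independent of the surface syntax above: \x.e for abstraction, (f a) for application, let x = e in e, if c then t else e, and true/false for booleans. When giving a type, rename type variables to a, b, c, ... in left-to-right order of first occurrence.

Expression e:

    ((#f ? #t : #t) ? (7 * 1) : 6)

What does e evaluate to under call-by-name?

Trace:
step 0: (if (if false then true else true) then (7 * 1) else 6)
step 1: [if@0] (if true then (7 * 1) else 6)
step 2: [if@root] (7 * 1)
step 3: [delta@root] 7

Answer: 7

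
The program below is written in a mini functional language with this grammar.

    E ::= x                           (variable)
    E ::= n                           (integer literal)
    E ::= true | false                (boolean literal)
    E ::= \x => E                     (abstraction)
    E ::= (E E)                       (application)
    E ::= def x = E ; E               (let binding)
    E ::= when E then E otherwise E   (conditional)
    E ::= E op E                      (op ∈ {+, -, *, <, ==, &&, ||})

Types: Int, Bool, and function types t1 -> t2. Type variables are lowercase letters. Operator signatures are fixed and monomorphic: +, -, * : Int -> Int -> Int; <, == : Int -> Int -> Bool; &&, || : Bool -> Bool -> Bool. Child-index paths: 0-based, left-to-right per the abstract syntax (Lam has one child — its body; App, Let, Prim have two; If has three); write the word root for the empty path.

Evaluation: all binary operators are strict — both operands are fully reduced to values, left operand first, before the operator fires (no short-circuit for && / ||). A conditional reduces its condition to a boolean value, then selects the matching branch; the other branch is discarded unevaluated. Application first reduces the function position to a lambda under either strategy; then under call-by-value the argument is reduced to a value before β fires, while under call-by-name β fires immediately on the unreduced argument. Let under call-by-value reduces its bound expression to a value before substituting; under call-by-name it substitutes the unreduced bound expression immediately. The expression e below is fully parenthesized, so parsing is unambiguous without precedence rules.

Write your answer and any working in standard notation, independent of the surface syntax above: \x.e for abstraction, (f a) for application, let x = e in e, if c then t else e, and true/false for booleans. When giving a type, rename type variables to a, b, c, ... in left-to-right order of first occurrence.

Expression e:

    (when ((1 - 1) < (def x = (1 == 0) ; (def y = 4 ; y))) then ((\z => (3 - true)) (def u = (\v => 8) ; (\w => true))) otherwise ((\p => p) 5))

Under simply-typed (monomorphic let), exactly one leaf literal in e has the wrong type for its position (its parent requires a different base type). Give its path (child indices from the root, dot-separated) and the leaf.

Derivation:
  unify Int ~ Int
  unify Int ~ Int
  unify Int ~ Int
  unify Int ~ Int
  unify Int ~ Int
let x : Bool
let y : Int
y : Int
  unify Int ~ Int
  unify Bool ~ Bool
  unify Int ~ Int
  unify Bool ~ Int
  FAIL: mismatch Bool ~ Int

Answer: 1.0.0.1 : true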